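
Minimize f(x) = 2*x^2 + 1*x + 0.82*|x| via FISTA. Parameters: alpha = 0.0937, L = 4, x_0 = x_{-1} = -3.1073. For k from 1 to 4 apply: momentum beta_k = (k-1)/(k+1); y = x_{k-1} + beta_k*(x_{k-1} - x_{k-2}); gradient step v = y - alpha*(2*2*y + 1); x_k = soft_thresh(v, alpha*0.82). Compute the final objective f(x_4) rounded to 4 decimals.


FISTA on f(x) = 2*x^2 + 1*x + 0.82*|x|
L = 4, alpha = 0.0937
Iteration 1: beta = 0.0, y = -3.1073 + 0.0*(-3.1073 + 3.1073) = -3.1073
  grad(y) = -11.4292, v = y - alpha*grad = -2.0364
  prox(v) = soft_thresh(-2.0364, 0.0768) = -1.9595
Iteration 2: beta = 0.3333, y = -1.9595 + 0.3333*(-1.9595 + 3.1073) = -1.577
  grad(y) = -5.3079, v = y - alpha*grad = -1.0796
  prox(v) = soft_thresh(-1.0796, 0.0768) = -1.0028
Iteration 3: beta = 0.5, y = -1.0028 + 0.5*(-1.0028 + 1.9595) = -0.5244
  grad(y) = -1.0976, v = y - alpha*grad = -0.4216
  prox(v) = soft_thresh(-0.4216, 0.0768) = -0.3447
Iteration 4: beta = 0.6, y = -0.3447 + 0.6*(-0.3447 + 1.0028) = 0.0501
  grad(y) = 1.2005, v = y - alpha*grad = -0.0624
  prox(v) = soft_thresh(-0.0624, 0.0768) = 0.0
f(x_4) = 2*0.0^2 + 1*0.0 + 0.82*|0.0| = 0.0


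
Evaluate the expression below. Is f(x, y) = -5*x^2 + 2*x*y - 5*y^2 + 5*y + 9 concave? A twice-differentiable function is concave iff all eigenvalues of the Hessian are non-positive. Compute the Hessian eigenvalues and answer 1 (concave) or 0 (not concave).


The Hessian of f(x,y) = -5*x^2 + 2*x*y - 5*y^2 + 5*y + 9 is:
H = [[-10, 2], [2, -10]]
Trace = -10 - 10 = -20
Determinant = -10*-10 - (2)^2 = 96
Discriminant = (-20)^2 - 4*96 = 16.0
Eigenvalues: lambda_1 = -12.0, lambda_2 = -8.0
The function is concave.

1


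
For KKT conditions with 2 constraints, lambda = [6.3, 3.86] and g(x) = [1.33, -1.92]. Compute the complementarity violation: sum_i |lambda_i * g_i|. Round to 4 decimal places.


KKT complementary slackness check:
lambda_1 * g_1 = 6.3 * 1.33 = 8.379
lambda_2 * g_2 = 3.86 * -1.92 = -7.4112
Total violation = 8.379 + 7.4112 = 15.7902


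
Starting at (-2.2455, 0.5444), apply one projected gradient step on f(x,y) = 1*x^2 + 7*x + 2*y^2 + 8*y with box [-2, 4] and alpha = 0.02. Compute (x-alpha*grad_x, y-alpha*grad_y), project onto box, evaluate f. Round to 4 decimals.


Step 1: Compute gradient at (-2.2455, 0.5444).
grad_x = 2*1*-2.2455 + 7 = 2.509
grad_y = 2*2*0.5444 + 8 = 10.1776
Step 2: Gradient step.
x_raw = -2.2455 - 0.02*2.509 = -2.2957
y_raw = 0.5444 - 0.02*10.1776 = 0.3408
Step 3: Project onto [-2, 4].
x_proj = clip(-2.2957) = -2.0
y_proj = clip(0.3408) = 0.3408
Step 4: Evaluate f.
f(-2.0, 0.3408) = -7.0409


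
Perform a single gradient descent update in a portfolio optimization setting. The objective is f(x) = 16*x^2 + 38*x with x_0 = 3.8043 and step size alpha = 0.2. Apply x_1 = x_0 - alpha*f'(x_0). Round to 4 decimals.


We compute the gradient at x_0 and apply the update.
f'(x) = 32*x + 38
f'(3.8043) = 32*3.8043 + 38 = 159.7376
x_1 = 3.8043 - 0.2*159.7376 = -28.1432


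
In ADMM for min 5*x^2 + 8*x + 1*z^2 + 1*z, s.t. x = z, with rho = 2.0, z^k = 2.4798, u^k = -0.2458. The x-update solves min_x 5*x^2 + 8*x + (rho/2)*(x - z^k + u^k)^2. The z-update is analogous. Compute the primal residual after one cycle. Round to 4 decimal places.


ADMM iteration with rho = 2.0, z^k = 2.4798, u^k = -0.2458
Step 1: x-update.
Minimize 5*x^2 + 8*x + (2.0/2)*(x - 2.4798 - 0.2458)^2
FOC: (2*5 + 2.0)*x = -8 + 2.0*(2.4798 + 0.2458)
x^{k+1} = -0.2124
Step 2: z-update.
Minimize 1*z^2 + 1*z + (2.0/2)*(-0.2124 - z - 0.2458)^2
FOC: (2*1 + 2.0)*z = -1 + 2.0*(-0.2124 - 0.2458)
z^{k+1} = -0.4791
Step 3: u-update.
u^{k+1} = -0.2458 - 0.2124 + 0.4791 = 0.0209
Step 4: Primal residual = |-0.2124 + 0.4791| = 0.2667


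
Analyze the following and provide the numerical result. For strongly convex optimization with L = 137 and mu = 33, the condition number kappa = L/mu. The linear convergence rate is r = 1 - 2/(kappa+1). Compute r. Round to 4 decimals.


Step 1: Compute the condition number.
kappa = L/mu = 137/33 = 4.1515
Step 2: Compute the convergence rate.
r = 1 - 2/(kappa + 1) = 1 - 2*mu/(L + mu) = (L - mu)/(L + mu) = 104/170 = 0.6118


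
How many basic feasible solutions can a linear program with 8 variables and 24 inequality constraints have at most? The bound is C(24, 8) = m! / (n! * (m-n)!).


Each vertex corresponds to some choice of n active constraints out of m, so the number of vertices is at most C(m, n) = m! / (n!(m-n)!).
m = 24, n = 8
Numerator: 24 * 23 * 22 * 21 * 20 * 19 * 18 * 17
Denominator: 8! = 40320
C(24, 8) = 735471


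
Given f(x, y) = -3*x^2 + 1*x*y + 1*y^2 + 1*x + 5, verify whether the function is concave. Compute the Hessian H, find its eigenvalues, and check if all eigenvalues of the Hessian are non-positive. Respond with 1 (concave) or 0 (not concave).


The Hessian of f(x,y) = -3*x^2 + 1*x*y + 1*y^2 + 1*x + 5 is:
H = [[-6, 1], [1, 2]]
Trace = -6 + 2 = -4
Determinant = -6*2 - (1)^2 = -13
Discriminant = (-4)^2 - 4*-13 = 68.0
Eigenvalues: lambda_1 = -6.1231, lambda_2 = 2.1231
The function is not concave.

0


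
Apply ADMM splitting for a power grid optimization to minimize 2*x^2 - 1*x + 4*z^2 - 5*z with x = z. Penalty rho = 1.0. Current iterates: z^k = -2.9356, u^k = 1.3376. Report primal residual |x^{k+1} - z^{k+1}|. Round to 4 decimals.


ADMM iteration with rho = 1.0, z^k = -2.9356, u^k = 1.3376
Step 1: x-update.
Minimize 2*x^2 - 1*x + (1.0/2)*(x + 2.9356 + 1.3376)^2
FOC: (2*2 + 1.0)*x = 1 + 1.0*(-2.9356 - 1.3376)
x^{k+1} = -0.6546
Step 2: z-update.
Minimize 4*z^2 - 5*z + (1.0/2)*(-0.6546 - z + 1.3376)^2
FOC: (2*4 + 1.0)*z = 5 + 1.0*(-0.6546 + 1.3376)
z^{k+1} = 0.6314
Step 3: u-update.
u^{k+1} = 1.3376 - 0.6546 - 0.6314 = 0.0515
Step 4: Primal residual = |-0.6546 - 0.6314| = 1.2861


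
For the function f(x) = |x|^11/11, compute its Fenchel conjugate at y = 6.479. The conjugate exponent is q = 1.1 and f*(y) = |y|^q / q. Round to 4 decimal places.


The conjugate exponent q satisfies 1/p + 1/q = 1.
p = 11, so q = 11/(11 - 1) = 1.1
|y|^q = 6.479^1.1 = 7.8101
f*(6.479) = 7.8101 / 1.1 = 7.1001


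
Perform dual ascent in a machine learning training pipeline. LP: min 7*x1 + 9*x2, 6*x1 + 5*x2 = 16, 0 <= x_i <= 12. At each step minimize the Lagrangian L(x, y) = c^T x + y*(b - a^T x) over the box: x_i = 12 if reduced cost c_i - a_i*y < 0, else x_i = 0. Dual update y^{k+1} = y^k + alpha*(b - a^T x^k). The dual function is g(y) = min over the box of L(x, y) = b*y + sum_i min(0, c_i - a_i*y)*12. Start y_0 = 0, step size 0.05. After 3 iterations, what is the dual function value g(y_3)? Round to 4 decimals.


Dual ascent for LP: min 7*x1 + 9*x2, 6*x1 + 5*x2 = 16, 0 <= x_i <= 12
Step 1: y^k = 0.0, reduced costs: (7.0, 9.0)
  x^k = (0.0, 0.0), subgradient = b - a^T x = 16.0
  y^{k+1} = 0.0 + 0.05*16.0 = 0.8
Step 2: y^k = 0.8, reduced costs: (2.2, 5.0)
  x^k = (0.0, 0.0), subgradient = b - a^T x = 16.0
  y^{k+1} = 0.8 + 0.05*16.0 = 1.6
Step 3: y^k = 1.6, reduced costs: (-2.6, 1.0)
  x^k = (12.0, 0.0), subgradient = b - a^T x = -56.0
  y^{k+1} = 1.6 + 0.05*-56.0 = -1.2
Dual objective at y_3 = -1.2: reduced costs (14.2, 15.0), box minimizer x = (0.0, 0.0)
g(y_3) = b*y + (c1 - a1*y)*x1 + (c2 - a2*y)*x2 = 16*(-1.2) + 14.2*0.0 + 15.0*0.0 = -19.2 + 0.0 + 0.0 = -19.2


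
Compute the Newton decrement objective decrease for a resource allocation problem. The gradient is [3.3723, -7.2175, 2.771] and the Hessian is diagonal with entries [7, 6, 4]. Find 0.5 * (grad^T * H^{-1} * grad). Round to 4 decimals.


Step 1: H is diagonal, so H^(-1) * g = [0.4818, -1.2029, 0.6928].
Step 2: g^T H^(-1) g = sum_i g_i^2 / H_ii
  = (3.3723)^2/7 + (-7.2175)^2/6 + (2.771)^2/4
  = 1.6246 + 8.6821 + 1.9196 = 12.2263
Step 3: Objective decrease = 0.5 * g^T H^(-1) g = 6.1131


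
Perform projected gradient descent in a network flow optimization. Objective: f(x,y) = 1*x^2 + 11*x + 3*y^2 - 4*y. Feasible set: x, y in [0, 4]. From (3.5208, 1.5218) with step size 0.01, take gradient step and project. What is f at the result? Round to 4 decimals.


Step 1: Compute gradient at (3.5208, 1.5218).
grad_x = 2*1*3.5208 + 11 = 18.0416
grad_y = 2*3*1.5218 - 4 = 5.1308
Step 2: Gradient step.
x_raw = 3.5208 - 0.01*18.0416 = 3.3404
y_raw = 1.5218 - 0.01*5.1308 = 1.4705
Step 3: Project onto [0, 4].
x_proj = clip(3.3404) = 3.3404
y_proj = clip(1.4705) = 1.4705
Step 4: Evaluate f.
f(3.3404, 1.4705) = 48.5075


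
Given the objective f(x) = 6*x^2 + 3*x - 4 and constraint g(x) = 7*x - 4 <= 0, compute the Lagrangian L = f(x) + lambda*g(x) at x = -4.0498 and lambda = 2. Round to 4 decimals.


Step 1: Evaluate f(x).
f(-4.0498) = 6*(-4.0498)^2 + 3*(-4.0498) - 4 = 82.2559
Step 2: Evaluate g(x).
g(-4.0498) = 7*-4.0498 - 4 = -32.3486
Step 3: Compute Lagrangian.
L = 82.2559 + 2*-32.3486 = 17.5587


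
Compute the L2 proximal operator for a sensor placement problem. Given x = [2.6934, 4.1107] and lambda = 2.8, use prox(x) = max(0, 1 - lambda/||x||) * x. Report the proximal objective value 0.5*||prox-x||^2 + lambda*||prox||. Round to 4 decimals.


Step 1: Compute ||x||.
||x|| = 4.9145
Step 2: Compute scaling factor.
scale = max(0, 1 - 2.8/4.9145) = 0.4303
Step 3: prox(x) = [1.1589, 1.7687]
||prox(x)|| = 2.1145
Step 4: Proximal objective.
0.5*||prox-x||^2 = 3.92
lambda*||prox|| = 5.9206
Total = 9.8406


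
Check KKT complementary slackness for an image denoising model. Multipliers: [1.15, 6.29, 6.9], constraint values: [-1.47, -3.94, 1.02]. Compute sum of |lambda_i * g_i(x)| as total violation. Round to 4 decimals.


KKT complementary slackness check:
lambda_1 * g_1 = 1.15 * -1.47 = -1.6905
lambda_2 * g_2 = 6.29 * -3.94 = -24.7826
lambda_3 * g_3 = 6.9 * 1.02 = 7.038
Total violation = 1.6905 + 24.7826 + 7.038 = 33.5111


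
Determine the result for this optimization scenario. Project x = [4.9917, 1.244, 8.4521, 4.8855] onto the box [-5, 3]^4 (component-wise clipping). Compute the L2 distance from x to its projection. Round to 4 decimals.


Project each component onto [-5, 3].
clip(4.9917) = 3.0, clip(1.244) = 1.244, clip(8.4521) = 3.0, clip(4.8855) = 3.0
Projection = [3.0, 1.244, 3.0, 3.0]
Squared diffs: [3.9669, 0.0, 29.7254, 3.5551]
Distance = sqrt(37.2474) = 6.1031


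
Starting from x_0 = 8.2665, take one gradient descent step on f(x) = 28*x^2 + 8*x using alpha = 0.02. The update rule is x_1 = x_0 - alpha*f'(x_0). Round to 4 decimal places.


We compute the gradient at x_0 and apply the update.
f'(x) = 56*x + 8
f'(8.2665) = 56*8.2665 + 8 = 470.924
x_1 = 8.2665 - 0.02*470.924 = -1.152


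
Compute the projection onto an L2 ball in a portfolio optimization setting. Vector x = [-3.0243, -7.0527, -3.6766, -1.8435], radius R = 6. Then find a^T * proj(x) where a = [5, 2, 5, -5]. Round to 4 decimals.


Step 1: Compute ||x|| (intermediates to 6 decimals).
||x|| = sqrt((-3.0243)^2 + (-7.0527)^2 + (-3.6766)^2 + (-1.8435)^2) = 8.706483
Step 2: Project.
Since ||x|| > R, scale = R/||x|| = 6/8.706483 = 0.689142, proj(x) = scale * x
proj(x) = [-2.084172, -4.860312, -2.533699, -1.270433]
Step 3: Dot product.
a^T * proj(x) = 5*(-2.084172) + 2*(-4.860312) + 5*(-2.533699) - 5*(-1.270433) = -26.4578


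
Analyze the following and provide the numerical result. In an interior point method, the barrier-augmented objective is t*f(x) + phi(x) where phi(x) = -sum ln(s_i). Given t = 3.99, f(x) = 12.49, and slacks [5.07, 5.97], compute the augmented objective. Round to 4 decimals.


Step 1: Compute log-barrier.
ln values: [1.6233, 1.7867]
phi = -(1.6233 + 1.7867) = -3.4101
Step 2: Compute augmented objective.
t*f(x) = 3.99*12.49 = 49.8351
Total = 49.8351 - 3.4101 = 46.425


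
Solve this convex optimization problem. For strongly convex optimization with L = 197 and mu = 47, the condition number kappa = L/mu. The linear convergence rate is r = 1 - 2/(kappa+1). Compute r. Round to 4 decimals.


Step 1: Compute the condition number.
kappa = L/mu = 197/47 = 4.1915
Step 2: Compute the convergence rate.
r = 1 - 2/(kappa + 1) = 1 - 2*mu/(L + mu) = (L - mu)/(L + mu) = 150/244 = 0.6148


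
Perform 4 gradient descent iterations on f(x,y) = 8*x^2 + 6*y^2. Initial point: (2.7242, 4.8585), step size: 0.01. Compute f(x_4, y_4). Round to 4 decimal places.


Gradient descent on f(x,y) = 8*x^2 + 6*y^2.
Starting point: (2.7242, 4.8585), alpha = 0.01
Step 1: grad_x = 2*8*2.7242 = 43.5872, grad_y = 2*6*4.8585 = 58.302
  x_1 = 2.7242 - 0.01*43.5872 = 2.2883
  y_1 = 4.8585 - 0.01*58.302 = 4.2755
Step 2: grad_x = 2*8*2.2883 = 36.6132, grad_y = 2*6*4.2755 = 51.3058
  x_2 = 2.2883 - 0.01*36.6132 = 1.9222
  y_2 = 4.2755 - 0.01*51.3058 = 3.7624
Step 3: grad_x = 2*8*1.9222 = 30.7551, grad_y = 2*6*3.7624 = 45.1491
  x_3 = 1.9222 - 0.01*30.7551 = 1.6146
  y_3 = 3.7624 - 0.01*45.1491 = 3.3109
Step 4: grad_x = 2*8*1.6146 = 25.8343, grad_y = 2*6*3.3109 = 39.7312
  x_4 = 1.6146 - 0.01*25.8343 = 1.3563
  y_4 = 3.3109 - 0.01*39.7312 = 2.9136
f(1.3563, 2.9136) = 8*1.3563^2 + 6*2.9136^2 = 65.6515


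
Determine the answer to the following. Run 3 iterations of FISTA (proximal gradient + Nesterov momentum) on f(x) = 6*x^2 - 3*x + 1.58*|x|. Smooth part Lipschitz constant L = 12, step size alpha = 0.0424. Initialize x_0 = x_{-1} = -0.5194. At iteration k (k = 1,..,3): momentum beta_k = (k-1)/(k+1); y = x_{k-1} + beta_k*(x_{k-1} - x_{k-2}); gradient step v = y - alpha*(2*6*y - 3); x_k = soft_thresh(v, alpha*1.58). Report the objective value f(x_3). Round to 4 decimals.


FISTA on f(x) = 6*x^2 - 3*x + 1.58*|x|
L = 12, alpha = 0.0424
Iteration 1: beta = 0.0, y = -0.5194 + 0.0*(-0.5194 + 0.5194) = -0.5194
  grad(y) = -9.2328, v = y - alpha*grad = -0.1279
  prox(v) = soft_thresh(-0.1279, 0.067) = -0.0609
Iteration 2: beta = 0.3333, y = -0.0609 + 0.3333*(-0.0609 + 0.5194) = 0.0919
  grad(y) = -1.8974, v = y - alpha*grad = 0.1723
  prox(v) = soft_thresh(0.1723, 0.067) = 0.1053
Iteration 3: beta = 0.5, y = 0.1053 + 0.5*(0.1053 + 0.0609) = 0.1885
  grad(y) = -0.7382, v = y - alpha*grad = 0.2198
  prox(v) = soft_thresh(0.2198, 0.067) = 0.1528
f(x_3) = 6*0.1528^2 - 3*0.1528 + 1.58*|0.1528| = -0.0769


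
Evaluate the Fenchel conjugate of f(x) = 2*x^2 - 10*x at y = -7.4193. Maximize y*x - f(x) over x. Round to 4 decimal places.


f*(y) = sup_x {y*x - a*x^2 - b*x} = sup_x {(y-b)*x - a*x^2}
FOC: (y - b) - 2a*x = 0 => x* = (y - b)/(2a)
x* = (-7.4193 + 10)/(2*2) = 0.6452
f*(-7.4193) = (y-b)^2/(4a) = (-7.4193 + 10)^2/(4*2)
= 6.66/8 = 0.8325


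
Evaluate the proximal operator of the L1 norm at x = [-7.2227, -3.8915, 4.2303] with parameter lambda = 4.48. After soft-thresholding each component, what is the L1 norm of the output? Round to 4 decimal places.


Soft-thresholding with lambda = 4.48:
prox(-7.2227) = sign(-7.2227)*max(|-7.2227| - 4.48, 0) = -2.7427
prox(-3.8915) = sign(-3.8915)*max(|-3.8915| - 4.48, 0) = 0.0
prox(4.2303) = sign(4.2303)*max(|4.2303| - 4.48, 0) = 0.0
prox(x) = [-2.7427, 0.0, 0.0]
||prox(x)||_1 = 2.7427 + 0.0 + 0.0 = 2.7427


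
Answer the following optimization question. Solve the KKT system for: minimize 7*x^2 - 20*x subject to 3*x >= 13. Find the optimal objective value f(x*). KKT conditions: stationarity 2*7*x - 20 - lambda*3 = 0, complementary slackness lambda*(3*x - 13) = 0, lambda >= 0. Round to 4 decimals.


Step 1: Try lambda = 0 (constraint inactive).
x_unc = 20/(2*7) = 1.4286
Check: 3*1.4286 = 4.2858 < 13 -- violated!
Step 2: Constraint must be active: 3*x = 13
x* = 13/3 = 4.3333 (rounded; the exact value 13/3 is used below)
lambda = (2*7*(13/3) - 20)/3 = 13.5556
Step 3: Compute optimal value.
f(x*) = 7*(13/3)^2 - 20*(13/3) = 44.7778


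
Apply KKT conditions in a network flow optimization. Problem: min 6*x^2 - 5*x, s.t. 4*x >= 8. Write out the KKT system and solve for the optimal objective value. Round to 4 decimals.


Step 1: Try lambda = 0 (constraint inactive).
x_unc = 5/(2*6) = 0.4167
Check: 4*0.4167 = 1.6668 < 8 -- violated!
Step 2: Constraint must be active: 4*x = 8
x* = 8/4 = 2.0
lambda = (2*6*2.0 - 5)/4 = 4.75
Step 3: Compute optimal value.
f(x*) = 6*2.0^2 - 5*2.0 = 14.0


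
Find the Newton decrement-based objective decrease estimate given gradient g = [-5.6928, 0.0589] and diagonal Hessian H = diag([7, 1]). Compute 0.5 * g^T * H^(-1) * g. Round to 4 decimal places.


Step 1: H is diagonal, so H^(-1) * g = [-0.8133, 0.0589].
Step 2: g^T H^(-1) g = sum_i g_i^2 / H_ii
  = (-5.6928)^2/7 + (0.0589)^2/1
  = 4.6297 + 0.0035 = 4.6332
Step 3: Objective decrease = 0.5 * g^T H^(-1) g = 2.3166


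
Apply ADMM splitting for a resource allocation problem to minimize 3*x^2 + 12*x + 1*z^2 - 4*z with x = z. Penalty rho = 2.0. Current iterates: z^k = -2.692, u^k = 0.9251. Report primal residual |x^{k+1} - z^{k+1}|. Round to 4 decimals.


ADMM iteration with rho = 2.0, z^k = -2.692, u^k = 0.9251
Step 1: x-update.
Minimize 3*x^2 + 12*x + (2.0/2)*(x + 2.692 + 0.9251)^2
FOC: (2*3 + 2.0)*x = -12 + 2.0*(-2.692 - 0.9251)
x^{k+1} = -2.4043
Step 2: z-update.
Minimize 1*z^2 - 4*z + (2.0/2)*(-2.4043 - z + 0.9251)^2
FOC: (2*1 + 2.0)*z = 4 + 2.0*(-2.4043 + 0.9251)
z^{k+1} = 0.2604
Step 3: u-update.
u^{k+1} = 0.9251 - 2.4043 - 0.2604 = -1.7396
Step 4: Primal residual = |-2.4043 - 0.2604| = 2.6647


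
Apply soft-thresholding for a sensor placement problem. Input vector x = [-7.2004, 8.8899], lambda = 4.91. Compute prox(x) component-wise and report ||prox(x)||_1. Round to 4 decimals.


Soft-thresholding with lambda = 4.91:
prox(-7.2004) = sign(-7.2004)*max(|-7.2004| - 4.91, 0) = -2.2904
prox(8.8899) = sign(8.8899)*max(|8.8899| - 4.91, 0) = 3.9799
prox(x) = [-2.2904, 3.9799]
||prox(x)||_1 = 2.2904 + 3.9799 = 6.2703


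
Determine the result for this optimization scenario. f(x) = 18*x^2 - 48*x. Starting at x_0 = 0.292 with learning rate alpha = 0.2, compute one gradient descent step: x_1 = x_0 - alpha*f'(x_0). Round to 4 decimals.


We compute the gradient at x_0 and apply the update.
f'(x) = 36*x - 48
f'(0.292) = 36*0.292 - 48 = -37.488
x_1 = 0.292 - 0.2*-37.488 = 7.7896


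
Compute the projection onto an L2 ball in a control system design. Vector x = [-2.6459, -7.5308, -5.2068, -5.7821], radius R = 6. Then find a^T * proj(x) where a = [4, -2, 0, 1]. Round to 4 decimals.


Step 1: Compute ||x|| (intermediates to 6 decimals).
||x|| = sqrt((-2.6459)^2 + (-7.5308)^2 + (-5.2068)^2 + (-5.7821)^2) = 11.147071
Step 2: Project.
Since ||x|| > R, scale = R/||x|| = 6/11.147071 = 0.538258, proj(x) = scale * x
proj(x) = [-1.424177, -4.053513, -2.802602, -3.112262]
Step 3: Dot product.
a^T * proj(x) = 4*(-1.424177) - 2*(-4.053513) + 0*(-2.802602) + 1*(-3.112262) = -0.7019


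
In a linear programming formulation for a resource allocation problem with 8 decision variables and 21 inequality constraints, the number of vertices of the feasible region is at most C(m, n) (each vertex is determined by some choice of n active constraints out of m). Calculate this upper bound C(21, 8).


Each vertex corresponds to some choice of n active constraints out of m, so the number of vertices is at most C(m, n) = m! / (n!(m-n)!).
m = 21, n = 8
Numerator: 21 * 20 * 19 * 18 * 17 * 16 * 15 * 14
Denominator: 8! = 40320
C(21, 8) = 203490


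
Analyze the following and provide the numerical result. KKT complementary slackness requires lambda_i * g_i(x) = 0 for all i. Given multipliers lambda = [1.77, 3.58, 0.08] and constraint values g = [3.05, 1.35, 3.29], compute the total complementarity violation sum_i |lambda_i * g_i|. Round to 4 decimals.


KKT complementary slackness check:
lambda_1 * g_1 = 1.77 * 3.05 = 5.3985
lambda_2 * g_2 = 3.58 * 1.35 = 4.833
lambda_3 * g_3 = 0.08 * 3.29 = 0.2632
Total violation = 5.3985 + 4.833 + 0.2632 = 10.4947


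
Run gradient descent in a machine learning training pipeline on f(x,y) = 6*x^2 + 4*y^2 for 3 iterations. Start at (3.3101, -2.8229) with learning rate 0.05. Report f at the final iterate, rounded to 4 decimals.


Gradient descent on f(x,y) = 6*x^2 + 4*y^2.
Starting point: (3.3101, -2.8229), alpha = 0.05
Step 1: grad_x = 2*6*3.3101 = 39.7212, grad_y = 2*4*-2.8229 = -22.5832
  x_1 = 3.3101 - 0.05*39.7212 = 1.324
  y_1 = -2.8229 - 0.05*-22.5832 = -1.6937
Step 2: grad_x = 2*6*1.324 = 15.8885, grad_y = 2*4*-1.6937 = -13.5499
  x_2 = 1.324 - 0.05*15.8885 = 0.5296
  y_2 = -1.6937 - 0.05*-13.5499 = -1.0162
Step 3: grad_x = 2*6*0.5296 = 6.3554, grad_y = 2*4*-1.0162 = -8.13
  x_3 = 0.5296 - 0.05*6.3554 = 0.2118
  y_3 = -1.0162 - 0.05*-8.13 = -0.6097
f(0.2118, -0.6097) = 6*0.2118^2 + 4*(-0.6097)^2 = 1.7564


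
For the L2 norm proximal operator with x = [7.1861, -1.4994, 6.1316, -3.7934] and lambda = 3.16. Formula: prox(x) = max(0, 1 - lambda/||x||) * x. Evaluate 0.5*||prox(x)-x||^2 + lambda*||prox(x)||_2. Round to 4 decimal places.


Step 1: Compute ||x||.
||x|| = 10.2895
Step 2: Compute scaling factor.
scale = max(0, 1 - 3.16/10.2895) = 0.6929
Step 3: prox(x) = [4.9792, -1.0389, 4.2485, -2.6284]
||prox(x)|| = 7.1295
Step 4: Proximal objective.
0.5*||prox-x||^2 = 4.9928
lambda*||prox|| = 22.5292
Total = 27.5221


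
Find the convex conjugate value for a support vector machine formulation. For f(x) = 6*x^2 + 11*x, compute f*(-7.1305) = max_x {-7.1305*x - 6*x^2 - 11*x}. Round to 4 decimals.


f*(y) = sup_x {y*x - a*x^2 - b*x} = sup_x {(y-b)*x - a*x^2}
FOC: (y - b) - 2a*x = 0 => x* = (y - b)/(2a)
x* = (-7.1305 - 11)/(2*6) = -1.5109
f*(-7.1305) = (y-b)^2/(4a) = (-7.1305 - 11)^2/(4*6)
= 328.715/24 = 13.6965


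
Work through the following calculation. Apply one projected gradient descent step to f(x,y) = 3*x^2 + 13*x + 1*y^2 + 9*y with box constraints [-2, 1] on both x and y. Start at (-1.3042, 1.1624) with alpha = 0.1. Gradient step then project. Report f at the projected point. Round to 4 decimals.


Step 1: Compute gradient at (-1.3042, 1.1624).
grad_x = 2*3*-1.3042 + 13 = 5.1748
grad_y = 2*1*1.1624 + 9 = 11.3248
Step 2: Gradient step.
x_raw = -1.3042 - 0.1*5.1748 = -1.8217
y_raw = 1.1624 - 0.1*11.3248 = 0.0299
Step 3: Project onto [-2, 1].
x_proj = clip(-1.8217) = -1.8217
y_proj = clip(0.0299) = 0.0299
Step 4: Evaluate f.
f(-1.8217, 0.0299) = -13.4561


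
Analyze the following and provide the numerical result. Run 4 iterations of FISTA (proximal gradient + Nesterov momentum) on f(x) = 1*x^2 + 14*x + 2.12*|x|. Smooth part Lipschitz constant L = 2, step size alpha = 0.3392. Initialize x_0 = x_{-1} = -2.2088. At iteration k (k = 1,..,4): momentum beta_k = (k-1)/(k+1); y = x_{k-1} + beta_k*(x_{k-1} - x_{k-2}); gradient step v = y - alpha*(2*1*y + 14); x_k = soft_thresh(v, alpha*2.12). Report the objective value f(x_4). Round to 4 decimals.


FISTA on f(x) = 1*x^2 + 14*x + 2.12*|x|
L = 2, alpha = 0.3392
Iteration 1: beta = 0.0, y = -2.2088 + 0.0*(-2.2088 + 2.2088) = -2.2088
  grad(y) = 9.5824, v = y - alpha*grad = -5.4592
  prox(v) = soft_thresh(-5.4592, 0.7191) = -4.74
Iteration 2: beta = 0.3333, y = -4.74 + 0.3333*(-4.74 + 2.2088) = -5.5838
  grad(y) = 2.8324, v = y - alpha*grad = -6.5445
  prox(v) = soft_thresh(-6.5445, 0.7191) = -5.8254
Iteration 3: beta = 0.5, y = -5.8254 + 0.5*(-5.8254 + 4.74) = -6.3681
  grad(y) = 1.2637, v = y - alpha*grad = -6.7968
  prox(v) = soft_thresh(-6.7968, 0.7191) = -6.0777
Iteration 4: beta = 0.6, y = -6.0777 + 0.6*(-6.0777 + 5.8254) = -6.229
  grad(y) = 1.5419, v = y - alpha*grad = -6.7521
  prox(v) = soft_thresh(-6.7521, 0.7191) = -6.033
f(x_4) = 1*(-6.033)^2 + 14*(-6.033) + 2.12*|-6.033| = -35.275


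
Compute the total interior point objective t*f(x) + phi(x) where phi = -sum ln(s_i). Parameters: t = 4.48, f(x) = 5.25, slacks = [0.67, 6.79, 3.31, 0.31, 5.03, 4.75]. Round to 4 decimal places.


Step 1: Compute log-barrier.
ln values: [-0.4005, 1.9155, 1.1969, -1.1712, 1.6154, 1.5581]
phi = -(-0.4005 + 1.9155 + 1.1969 - 1.1712 + 1.6154 + 1.5581) = -4.7143
Step 2: Compute augmented objective.
t*f(x) = 4.48*5.25 = 23.52
Total = 23.52 - 4.7143 = 18.8057


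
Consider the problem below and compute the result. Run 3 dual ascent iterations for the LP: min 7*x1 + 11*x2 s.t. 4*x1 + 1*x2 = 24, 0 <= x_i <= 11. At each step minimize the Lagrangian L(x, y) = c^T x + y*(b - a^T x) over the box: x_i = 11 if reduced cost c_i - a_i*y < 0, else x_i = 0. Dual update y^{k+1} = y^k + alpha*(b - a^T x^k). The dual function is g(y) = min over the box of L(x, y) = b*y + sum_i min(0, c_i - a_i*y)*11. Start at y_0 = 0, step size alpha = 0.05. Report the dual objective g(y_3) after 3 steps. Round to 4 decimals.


Dual ascent for LP: min 7*x1 + 11*x2, 4*x1 + 1*x2 = 24, 0 <= x_i <= 11
Step 1: y^k = 0.0, reduced costs: (7.0, 11.0)
  x^k = (0.0, 0.0), subgradient = b - a^T x = 24.0
  y^{k+1} = 0.0 + 0.05*24.0 = 1.2
Step 2: y^k = 1.2, reduced costs: (2.2, 9.8)
  x^k = (0.0, 0.0), subgradient = b - a^T x = 24.0
  y^{k+1} = 1.2 + 0.05*24.0 = 2.4
Step 3: y^k = 2.4, reduced costs: (-2.6, 8.6)
  x^k = (11.0, 0.0), subgradient = b - a^T x = -20.0
  y^{k+1} = 2.4 + 0.05*-20.0 = 1.4
Dual objective at y_3 = 1.4: reduced costs (1.4, 9.6), box minimizer x = (0.0, 0.0)
g(y_3) = b*y + (c1 - a1*y)*x1 + (c2 - a2*y)*x2 = 24*1.4 + 1.4*0.0 + 9.6*0.0 = 33.6 + 0.0 + 0.0 = 33.6


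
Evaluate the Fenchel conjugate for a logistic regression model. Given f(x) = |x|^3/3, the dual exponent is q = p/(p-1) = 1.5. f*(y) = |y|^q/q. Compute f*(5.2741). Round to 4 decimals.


The conjugate exponent q satisfies 1/p + 1/q = 1.
p = 3, so q = 3/(3 - 1) = 1.5
|y|^q = 5.2741^1.5 = 12.1122
f*(5.2741) = 12.1122 / 1.5 = 8.0748


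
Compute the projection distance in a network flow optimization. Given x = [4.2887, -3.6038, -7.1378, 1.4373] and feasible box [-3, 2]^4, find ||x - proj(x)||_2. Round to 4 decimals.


Project each component onto [-3, 2].
clip(4.2887) = 2.0, clip(-3.6038) = -3.0, clip(-7.1378) = -3.0, clip(1.4373) = 1.4373
Projection = [2.0, -3.0, -3.0, 1.4373]
Squared diffs: [5.2381, 0.3646, 17.1214, 0.0]
Distance = sqrt(22.7241) = 4.767


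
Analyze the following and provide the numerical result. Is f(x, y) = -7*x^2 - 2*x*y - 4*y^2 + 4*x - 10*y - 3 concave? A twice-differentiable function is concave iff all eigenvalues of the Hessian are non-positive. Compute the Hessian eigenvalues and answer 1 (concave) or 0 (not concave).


The Hessian of f(x,y) = -7*x^2 - 2*x*y - 4*y^2 + 4*x - 10*y - 3 is:
H = [[-14, -2], [-2, -8]]
Trace = -14 - 8 = -22
Determinant = -14*-8 - (-2)^2 = 108
Discriminant = (-22)^2 - 4*108 = 52.0
Eigenvalues: lambda_1 = -14.6056, lambda_2 = -7.3944
The function is concave.

1


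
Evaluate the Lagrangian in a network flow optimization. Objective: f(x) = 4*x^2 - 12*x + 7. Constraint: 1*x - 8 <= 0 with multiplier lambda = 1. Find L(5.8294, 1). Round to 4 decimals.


Step 1: Evaluate f(x).
f(5.8294) = 4*5.8294^2 - 12*5.8294 + 7 = 72.9748
Step 2: Evaluate g(x).
g(5.8294) = 1*5.8294 - 8 = -2.1706
Step 3: Compute Lagrangian.
L = 72.9748 + 1*-2.1706 = 70.8042


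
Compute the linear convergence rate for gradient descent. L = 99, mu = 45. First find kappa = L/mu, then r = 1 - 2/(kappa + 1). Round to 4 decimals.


Step 1: Compute the condition number.
kappa = L/mu = 99/45 = 2.2
Step 2: Compute the convergence rate.
r = 1 - 2/(kappa + 1) = 1 - 2*mu/(L + mu) = (L - mu)/(L + mu) = 54/144 = 0.375


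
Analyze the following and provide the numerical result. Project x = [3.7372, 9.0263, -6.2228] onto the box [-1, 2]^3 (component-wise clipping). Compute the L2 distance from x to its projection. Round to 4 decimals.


Project each component onto [-1, 2].
clip(3.7372) = 2.0, clip(9.0263) = 2.0, clip(-6.2228) = -1.0
Projection = [2.0, 2.0, -1.0]
Squared diffs: [3.0179, 49.3689, 27.2776]
Distance = sqrt(79.6644) = 8.9255


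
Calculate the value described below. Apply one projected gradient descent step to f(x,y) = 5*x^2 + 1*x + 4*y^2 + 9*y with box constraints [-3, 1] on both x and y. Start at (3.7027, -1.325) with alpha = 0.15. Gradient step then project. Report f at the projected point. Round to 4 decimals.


Step 1: Compute gradient at (3.7027, -1.325).
grad_x = 2*5*3.7027 + 1 = 38.027
grad_y = 2*4*-1.325 + 9 = -1.6
Step 2: Gradient step.
x_raw = 3.7027 - 0.15*38.027 = -2.0014
y_raw = -1.325 - 0.15*-1.6 = -1.085
Step 3: Project onto [-3, 1].
x_proj = clip(-2.0014) = -2.0014
y_proj = clip(-1.085) = -1.085
Step 4: Evaluate f.
f(-2.0014, -1.085) = 12.9696


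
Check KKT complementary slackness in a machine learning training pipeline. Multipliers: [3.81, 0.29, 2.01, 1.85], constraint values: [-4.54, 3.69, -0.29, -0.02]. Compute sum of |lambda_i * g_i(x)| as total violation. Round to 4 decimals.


KKT complementary slackness check:
lambda_1 * g_1 = 3.81 * -4.54 = -17.2974
lambda_2 * g_2 = 0.29 * 3.69 = 1.0701
lambda_3 * g_3 = 2.01 * -0.29 = -0.5829
lambda_4 * g_4 = 1.85 * -0.02 = -0.037
Total violation = 17.2974 + 1.0701 + 0.5829 + 0.037 = 18.9874


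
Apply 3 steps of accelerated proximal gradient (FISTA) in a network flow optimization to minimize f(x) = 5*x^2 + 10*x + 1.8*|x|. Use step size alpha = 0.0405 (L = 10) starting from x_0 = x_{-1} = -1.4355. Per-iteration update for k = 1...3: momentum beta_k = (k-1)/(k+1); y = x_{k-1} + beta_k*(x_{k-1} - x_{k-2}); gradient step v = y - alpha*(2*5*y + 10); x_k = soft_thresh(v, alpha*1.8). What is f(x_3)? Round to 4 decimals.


FISTA on f(x) = 5*x^2 + 10*x + 1.8*|x|
L = 10, alpha = 0.0405
Iteration 1: beta = 0.0, y = -1.4355 + 0.0*(-1.4355 + 1.4355) = -1.4355
  grad(y) = -4.355, v = y - alpha*grad = -1.2591
  prox(v) = soft_thresh(-1.2591, 0.0729) = -1.1862
Iteration 2: beta = 0.3333, y = -1.1862 + 0.3333*(-1.1862 + 1.4355) = -1.1031
  grad(y) = -1.0313, v = y - alpha*grad = -1.0614
  prox(v) = soft_thresh(-1.0614, 0.0729) = -0.9885
Iteration 3: beta = 0.5, y = -0.9885 + 0.5*(-0.9885 + 1.1862) = -0.8896
  grad(y) = 1.1042, v = y - alpha*grad = -0.9343
  prox(v) = soft_thresh(-0.9343, 0.0729) = -0.8614
f(x_3) = 5*(-0.8614)^2 + 10*(-0.8614) + 1.8*|-0.8614| = -3.3534


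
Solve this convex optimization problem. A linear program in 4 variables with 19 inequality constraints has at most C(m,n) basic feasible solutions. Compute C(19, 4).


Each vertex corresponds to some choice of n active constraints out of m, so the number of vertices is at most C(m, n) = m! / (n!(m-n)!).
m = 19, n = 4
Numerator: 19 * 18 * 17 * 16
Denominator: 4! = 24
C(19, 4) = 3876


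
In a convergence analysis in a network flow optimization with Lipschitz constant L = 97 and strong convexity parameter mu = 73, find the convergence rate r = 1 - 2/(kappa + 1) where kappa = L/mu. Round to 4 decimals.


Step 1: Compute the condition number.
kappa = L/mu = 97/73 = 1.3288
Step 2: Compute the convergence rate.
r = 1 - 2/(kappa + 1) = 1 - 2*mu/(L + mu) = (L - mu)/(L + mu) = 24/170 = 0.1412


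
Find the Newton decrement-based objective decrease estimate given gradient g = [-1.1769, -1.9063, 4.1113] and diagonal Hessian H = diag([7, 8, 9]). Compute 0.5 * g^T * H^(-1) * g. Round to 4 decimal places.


Step 1: H is diagonal, so H^(-1) * g = [-0.1681, -0.2383, 0.4568].
Step 2: g^T H^(-1) g = sum_i g_i^2 / H_ii
  = (-1.1769)^2/7 + (-1.9063)^2/8 + (4.1113)^2/9
  = 0.1979 + 0.4542 + 1.8781 = 2.5302
Step 3: Objective decrease = 0.5 * g^T H^(-1) g = 1.2651


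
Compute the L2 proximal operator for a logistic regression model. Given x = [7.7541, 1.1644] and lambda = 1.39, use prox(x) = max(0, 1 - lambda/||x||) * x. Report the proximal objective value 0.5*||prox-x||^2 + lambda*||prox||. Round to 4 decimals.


Step 1: Compute ||x||.
||x|| = 7.841
Step 2: Compute scaling factor.
scale = max(0, 1 - 1.39/7.841) = 0.8227
Step 3: prox(x) = [6.3795, 0.958]
||prox(x)|| = 6.451
Step 4: Proximal objective.
0.5*||prox-x||^2 = 0.9661
lambda*||prox|| = 8.9669
Total = 9.933


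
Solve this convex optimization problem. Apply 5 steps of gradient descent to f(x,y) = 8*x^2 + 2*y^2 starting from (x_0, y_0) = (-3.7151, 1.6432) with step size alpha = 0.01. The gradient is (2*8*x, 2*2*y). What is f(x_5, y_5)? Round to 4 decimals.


Gradient descent on f(x,y) = 8*x^2 + 2*y^2.
Starting point: (-3.7151, 1.6432), alpha = 0.01
Step 1: grad_x = 2*8*-3.7151 = -59.4416, grad_y = 2*2*1.6432 = 6.5728
  x_1 = -3.7151 - 0.01*-59.4416 = -3.1207
  y_1 = 1.6432 - 0.01*6.5728 = 1.5775
Step 2: grad_x = 2*8*-3.1207 = -49.9309, grad_y = 2*2*1.5775 = 6.3099
  x_2 = -3.1207 - 0.01*-49.9309 = -2.6214
  y_2 = 1.5775 - 0.01*6.3099 = 1.5144
Step 3: grad_x = 2*8*-2.6214 = -41.942, grad_y = 2*2*1.5144 = 6.0575
  x_3 = -2.6214 - 0.01*-41.942 = -2.202
  y_3 = 1.5144 - 0.01*6.0575 = 1.4538
Step 4: grad_x = 2*8*-2.202 = -35.2313, grad_y = 2*2*1.4538 = 5.8152
  x_4 = -2.202 - 0.01*-35.2313 = -1.8496
  y_4 = 1.4538 - 0.01*5.8152 = 1.3956
Step 5: grad_x = 2*8*-1.8496 = -29.5943, grad_y = 2*2*1.3956 = 5.5826
  x_5 = -1.8496 - 0.01*-29.5943 = -1.5537
  y_5 = 1.3956 - 0.01*5.5826 = 1.3398
f(-1.5537, 1.3398) = 8*(-1.5537)^2 + 2*1.3398^2 = 22.9021


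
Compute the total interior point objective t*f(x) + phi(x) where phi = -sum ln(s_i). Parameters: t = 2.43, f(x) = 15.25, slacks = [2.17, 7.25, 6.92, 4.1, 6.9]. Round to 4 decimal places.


Step 1: Compute log-barrier.
ln values: [0.7747, 1.981, 1.9344, 1.411, 1.9315]
phi = -(0.7747 + 1.981 + 1.9344 + 1.411 + 1.9315) = -8.0327
Step 2: Compute augmented objective.
t*f(x) = 2.43*15.25 = 37.0575
Total = 37.0575 - 8.0327 = 29.0248


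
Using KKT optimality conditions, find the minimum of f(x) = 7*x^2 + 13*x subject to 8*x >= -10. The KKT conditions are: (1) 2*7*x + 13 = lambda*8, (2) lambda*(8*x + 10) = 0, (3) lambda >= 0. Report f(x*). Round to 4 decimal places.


Step 1: Try lambda = 0 (constraint inactive).
Stationarity: 2*7*x + 13 = 0
x* = -13/(2*7) = -13/14 = -0.9286 (rounded; the exact value -13/14 is used below)
Check constraint: 8*-0.9286 = -7.4288 >= -10 -- satisfied.
Step 2: Compute optimal value.
f(x*) = 7*(-13/14)^2 + 13*(-13/14) = -6.0357


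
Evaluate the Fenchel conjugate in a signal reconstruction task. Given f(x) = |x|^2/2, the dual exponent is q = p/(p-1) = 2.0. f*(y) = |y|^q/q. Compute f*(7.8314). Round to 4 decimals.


The conjugate exponent q satisfies 1/p + 1/q = 1.
p = 2, so q = 2/(2 - 1) = 2.0
|y|^q = 7.8314^2.0 = 61.3308
f*(7.8314) = 61.3308 / 2.0 = 30.6654


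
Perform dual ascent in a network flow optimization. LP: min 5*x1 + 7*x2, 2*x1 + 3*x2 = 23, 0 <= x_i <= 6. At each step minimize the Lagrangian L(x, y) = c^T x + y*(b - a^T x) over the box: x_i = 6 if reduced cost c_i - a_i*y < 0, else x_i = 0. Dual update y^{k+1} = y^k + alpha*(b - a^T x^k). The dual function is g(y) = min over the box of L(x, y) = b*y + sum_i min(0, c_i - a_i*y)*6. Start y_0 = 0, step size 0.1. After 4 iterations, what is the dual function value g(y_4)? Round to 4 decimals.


Dual ascent for LP: min 5*x1 + 7*x2, 2*x1 + 3*x2 = 23, 0 <= x_i <= 6
Step 1: y^k = 0.0, reduced costs: (5.0, 7.0)
  x^k = (0.0, 0.0), subgradient = b - a^T x = 23.0
  y^{k+1} = 0.0 + 0.1*23.0 = 2.3
Step 2: y^k = 2.3, reduced costs: (0.4, 0.1)
  x^k = (0.0, 0.0), subgradient = b - a^T x = 23.0
  y^{k+1} = 2.3 + 0.1*23.0 = 4.6
Step 3: y^k = 4.6, reduced costs: (-4.2, -6.8)
  x^k = (6.0, 6.0), subgradient = b - a^T x = -7.0
  y^{k+1} = 4.6 + 0.1*-7.0 = 3.9
Step 4: y^k = 3.9, reduced costs: (-2.8, -4.7)
  x^k = (6.0, 6.0), subgradient = b - a^T x = -7.0
  y^{k+1} = 3.9 + 0.1*-7.0 = 3.2
Dual objective at y_4 = 3.2: reduced costs (-1.4, -2.6), box minimizer x = (6.0, 6.0)
g(y_4) = b*y + (c1 - a1*y)*x1 + (c2 - a2*y)*x2 = 23*3.2 + (-1.4)*6.0 + (-2.6)*6.0 = 73.6 - 8.4 - 15.6 = 49.6


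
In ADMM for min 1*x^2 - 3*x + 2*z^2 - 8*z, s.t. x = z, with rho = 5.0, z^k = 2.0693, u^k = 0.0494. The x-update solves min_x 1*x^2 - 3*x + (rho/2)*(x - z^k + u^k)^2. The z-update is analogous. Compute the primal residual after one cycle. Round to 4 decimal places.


ADMM iteration with rho = 5.0, z^k = 2.0693, u^k = 0.0494
Step 1: x-update.
Minimize 1*x^2 - 3*x + (5.0/2)*(x - 2.0693 + 0.0494)^2
FOC: (2*1 + 5.0)*x = 3 + 5.0*(2.0693 - 0.0494)
x^{k+1} = 1.8714
Step 2: z-update.
Minimize 2*z^2 - 8*z + (5.0/2)*(1.8714 - z + 0.0494)^2
FOC: (2*2 + 5.0)*z = 8 + 5.0*(1.8714 + 0.0494)
z^{k+1} = 1.956
Step 3: u-update.
u^{k+1} = 0.0494 + 1.8714 - 1.956 = -0.0352
Step 4: Primal residual = |1.8714 - 1.956| = 0.0846


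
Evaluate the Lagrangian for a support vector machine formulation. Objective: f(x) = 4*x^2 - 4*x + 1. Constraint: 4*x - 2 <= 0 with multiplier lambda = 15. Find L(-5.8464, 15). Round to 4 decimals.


Step 1: Evaluate f(x).
f(-5.8464) = 4*(-5.8464)^2 - 4*(-5.8464) + 1 = 161.1072
Step 2: Evaluate g(x).
g(-5.8464) = 4*-5.8464 - 2 = -25.3856
Step 3: Compute Lagrangian.
L = 161.1072 + 15*-25.3856 = -219.6768


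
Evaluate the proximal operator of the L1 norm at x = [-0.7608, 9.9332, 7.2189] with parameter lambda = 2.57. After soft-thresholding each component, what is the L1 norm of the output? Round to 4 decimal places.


Soft-thresholding with lambda = 2.57:
prox(-0.7608) = sign(-0.7608)*max(|-0.7608| - 2.57, 0) = 0.0
prox(9.9332) = sign(9.9332)*max(|9.9332| - 2.57, 0) = 7.3632
prox(7.2189) = sign(7.2189)*max(|7.2189| - 2.57, 0) = 4.6489
prox(x) = [0.0, 7.3632, 4.6489]
||prox(x)||_1 = 0.0 + 7.3632 + 4.6489 = 12.0121


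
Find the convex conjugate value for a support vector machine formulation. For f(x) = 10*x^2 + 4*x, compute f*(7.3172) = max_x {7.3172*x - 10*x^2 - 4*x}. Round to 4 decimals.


f*(y) = sup_x {y*x - a*x^2 - b*x} = sup_x {(y-b)*x - a*x^2}
FOC: (y - b) - 2a*x = 0 => x* = (y - b)/(2a)
x* = (7.3172 - 4)/(2*10) = 0.1659
f*(7.3172) = (y-b)^2/(4a) = (7.3172 - 4)^2/(4*10)
= 11.0038/40 = 0.2751


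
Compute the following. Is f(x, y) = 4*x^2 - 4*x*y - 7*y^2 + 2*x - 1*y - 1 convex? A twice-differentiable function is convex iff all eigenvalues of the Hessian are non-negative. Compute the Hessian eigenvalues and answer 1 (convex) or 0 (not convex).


The Hessian of f(x,y) = 4*x^2 - 4*x*y - 7*y^2 + 2*x - 1*y - 1 is:
H = [[8, -4], [-4, -14]]
Trace = 8 - 14 = -6
Determinant = 8*-14 - (-4)^2 = -128
Discriminant = (-6)^2 - 4*-128 = 548.0
Eigenvalues: lambda_1 = -14.7047, lambda_2 = 8.7047
The function is not convex.

0


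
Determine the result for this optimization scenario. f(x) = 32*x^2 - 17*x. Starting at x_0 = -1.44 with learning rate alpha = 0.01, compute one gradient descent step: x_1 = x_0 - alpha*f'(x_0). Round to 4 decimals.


We compute the gradient at x_0 and apply the update.
f'(x) = 64*x - 17
f'(-1.44) = 64*-1.44 - 17 = -109.16
x_1 = -1.44 - 0.01*-109.16 = -0.3484


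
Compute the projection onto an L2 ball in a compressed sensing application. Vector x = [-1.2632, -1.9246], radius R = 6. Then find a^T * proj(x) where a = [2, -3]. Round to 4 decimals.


Step 1: Compute ||x|| (intermediates to 6 decimals).
||x|| = sqrt((-1.2632)^2 + (-1.9246)^2) = 2.302121
Step 2: Project.
Since ||x|| <= R, proj = x (no scaling needed).
proj(x) = [-1.2632, -1.9246]
Step 3: Dot product.
a^T * proj(x) = 2*(-1.2632) - 3*(-1.9246) = 3.2474


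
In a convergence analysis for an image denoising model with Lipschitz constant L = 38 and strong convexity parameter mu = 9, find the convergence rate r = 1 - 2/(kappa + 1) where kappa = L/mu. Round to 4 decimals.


Step 1: Compute the condition number.
kappa = L/mu = 38/9 = 4.2222
Step 2: Compute the convergence rate.
r = 1 - 2/(kappa + 1) = 1 - 2*mu/(L + mu) = (L - mu)/(L + mu) = 29/47 = 0.617


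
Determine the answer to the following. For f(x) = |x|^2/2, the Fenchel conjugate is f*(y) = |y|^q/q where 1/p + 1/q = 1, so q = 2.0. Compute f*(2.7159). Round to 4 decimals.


The conjugate exponent q satisfies 1/p + 1/q = 1.
p = 2, so q = 2/(2 - 1) = 2.0
|y|^q = 2.7159^2.0 = 7.3761
f*(2.7159) = 7.3761 / 2.0 = 3.6881


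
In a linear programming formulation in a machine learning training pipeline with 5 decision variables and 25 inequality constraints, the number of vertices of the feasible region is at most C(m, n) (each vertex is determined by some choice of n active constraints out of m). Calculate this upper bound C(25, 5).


Each vertex corresponds to some choice of n active constraints out of m, so the number of vertices is at most C(m, n) = m! / (n!(m-n)!).
m = 25, n = 5
Numerator: 25 * 24 * 23 * 22 * 21
Denominator: 5! = 120
C(25, 5) = 53130


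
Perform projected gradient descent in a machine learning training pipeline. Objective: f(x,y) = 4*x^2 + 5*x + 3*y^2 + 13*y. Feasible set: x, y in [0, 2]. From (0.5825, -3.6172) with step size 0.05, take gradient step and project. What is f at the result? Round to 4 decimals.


Step 1: Compute gradient at (0.5825, -3.6172).
grad_x = 2*4*0.5825 + 5 = 9.66
grad_y = 2*3*-3.6172 + 13 = -8.7032
Step 2: Gradient step.
x_raw = 0.5825 - 0.05*9.66 = 0.0995
y_raw = -3.6172 - 0.05*-8.7032 = -3.182
Step 3: Project onto [0, 2].
x_proj = clip(0.0995) = 0.0995
y_proj = clip(-3.182) = 0.0
Step 4: Evaluate f.
f(0.0995, 0.0) = 0.5371
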